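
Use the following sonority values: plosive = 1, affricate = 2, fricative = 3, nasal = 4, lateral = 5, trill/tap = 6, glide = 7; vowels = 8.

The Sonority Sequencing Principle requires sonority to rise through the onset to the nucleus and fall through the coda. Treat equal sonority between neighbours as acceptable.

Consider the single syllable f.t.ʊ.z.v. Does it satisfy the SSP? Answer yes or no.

Onset: /f/ is a fricative (sonority 3), /t/ is a plosive (sonority 1); then the nucleus /ʊ/ (sonority 8).
Onset profile 3-1-8 — does not rise throughout.
Coda: /z/ is a fricative (sonority 3), /v/ is a fricative (sonority 3).
Coda profile 8-3-3 — falls from the nucleus.

no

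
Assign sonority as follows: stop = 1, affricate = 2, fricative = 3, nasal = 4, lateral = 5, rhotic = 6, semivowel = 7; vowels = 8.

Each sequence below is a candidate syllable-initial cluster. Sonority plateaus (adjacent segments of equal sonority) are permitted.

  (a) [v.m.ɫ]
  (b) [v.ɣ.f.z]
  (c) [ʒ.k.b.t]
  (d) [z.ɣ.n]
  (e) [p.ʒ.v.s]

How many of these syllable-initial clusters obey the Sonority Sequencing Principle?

4

(a) 3-4-5 → obeys
(b) 3-3-3-3 → obeys
(c) 3-1-1-1 → violates
(d) 3-3-4 → obeys
(e) 1-3-3-3 → obeys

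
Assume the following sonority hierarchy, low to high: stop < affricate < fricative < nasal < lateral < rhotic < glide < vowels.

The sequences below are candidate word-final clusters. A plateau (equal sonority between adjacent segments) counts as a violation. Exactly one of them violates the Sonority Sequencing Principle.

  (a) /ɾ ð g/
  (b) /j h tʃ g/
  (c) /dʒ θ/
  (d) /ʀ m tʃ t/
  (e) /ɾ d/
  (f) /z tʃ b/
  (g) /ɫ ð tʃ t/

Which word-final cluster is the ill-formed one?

c

(a) 6-3-1 → obeys
(b) 7-3-2-1 → obeys
(c) 2-3 → violates
(d) 6-4-2-1 → obeys
(e) 6-1 → obeys
(f) 3-2-1 → obeys
(g) 5-3-2-1 → obeys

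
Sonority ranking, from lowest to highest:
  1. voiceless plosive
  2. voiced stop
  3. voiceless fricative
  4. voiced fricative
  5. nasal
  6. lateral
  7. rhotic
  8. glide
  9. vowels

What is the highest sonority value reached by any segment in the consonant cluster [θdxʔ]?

3

/θ/ is a voiceless fricative (sonority 3).
/d/ is a voiced stop (sonority 2).
/x/ is a voiceless fricative (sonority 3).
/ʔ/ is a voiceless plosive (sonority 1).
The maximum is 3.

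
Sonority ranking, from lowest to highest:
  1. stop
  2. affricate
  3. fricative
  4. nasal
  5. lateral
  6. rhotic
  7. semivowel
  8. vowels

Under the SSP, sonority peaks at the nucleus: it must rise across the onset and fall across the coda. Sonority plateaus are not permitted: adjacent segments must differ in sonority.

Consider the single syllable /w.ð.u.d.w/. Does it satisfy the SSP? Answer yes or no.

Onset: /w/ is a semivowel (sonority 7), /ð/ is a fricative (sonority 3); then the nucleus /u/ (sonority 8).
Onset profile 7-3-8 — does not strictly rise throughout.
Coda: /d/ is a stop (sonority 1), /w/ is a semivowel (sonority 7).
Coda profile 8-1-7 — does not strictly fall throughout.

no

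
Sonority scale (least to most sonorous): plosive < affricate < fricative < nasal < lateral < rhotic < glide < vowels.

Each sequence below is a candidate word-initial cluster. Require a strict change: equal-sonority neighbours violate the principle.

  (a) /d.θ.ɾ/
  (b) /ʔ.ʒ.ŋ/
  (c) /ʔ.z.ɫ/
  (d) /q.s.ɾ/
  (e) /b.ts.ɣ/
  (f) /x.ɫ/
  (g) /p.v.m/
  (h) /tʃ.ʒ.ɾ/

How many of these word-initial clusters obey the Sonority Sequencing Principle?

(a) sonority 1-3-6: well-formed.
(b) sonority 1-3-4: well-formed.
(c) sonority 1-3-5: well-formed.
(d) sonority 1-3-6: well-formed.
(e) sonority 1-2-3: well-formed.
(f) sonority 3-5: well-formed.
(g) sonority 1-3-4: well-formed.
(h) sonority 2-3-6: well-formed.

8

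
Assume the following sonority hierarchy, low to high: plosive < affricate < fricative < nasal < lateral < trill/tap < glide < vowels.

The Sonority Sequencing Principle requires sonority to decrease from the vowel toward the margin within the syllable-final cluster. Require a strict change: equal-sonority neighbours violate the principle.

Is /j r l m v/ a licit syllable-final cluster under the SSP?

/j/ — glide, sonority 7.
/r/ — trill/tap, sonority 6.
/l/ — lateral, sonority 5.
/m/ — nasal, sonority 4.
/v/ — fricative, sonority 3.
The profile 7-6-5-4-3 strictly falls, so the syllable-final cluster satisfies the SSP.

yes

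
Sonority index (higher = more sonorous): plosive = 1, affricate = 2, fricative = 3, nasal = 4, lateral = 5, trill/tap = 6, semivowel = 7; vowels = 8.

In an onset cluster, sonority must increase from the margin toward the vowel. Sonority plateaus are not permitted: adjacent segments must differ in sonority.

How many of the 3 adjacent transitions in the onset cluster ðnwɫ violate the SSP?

1

/ð/ is a fricative (sonority 3).
/n/ is a nasal (sonority 4).
/w/ is a semivowel (sonority 7).
/ɫ/ is a lateral (sonority 5).
/ð/→/n/: 3→4 (rises) — ok.
/n/→/w/: 4→7 (rises) — ok.
/w/→/ɫ/: 7→5 (does not rise) — violation.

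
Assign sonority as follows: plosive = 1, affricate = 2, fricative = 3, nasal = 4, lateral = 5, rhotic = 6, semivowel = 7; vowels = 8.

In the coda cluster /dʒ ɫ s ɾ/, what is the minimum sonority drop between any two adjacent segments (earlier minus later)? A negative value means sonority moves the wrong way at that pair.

-3

/dʒ/ — affricate, sonority 2.
/ɫ/ — lateral, sonority 5.
/s/ — fricative, sonority 3.
/ɾ/ — rhotic, sonority 6.
/dʒ/→/ɫ/: change -3.
/ɫ/→/s/: change +2.
/s/→/ɾ/: change -3.
Minimum = -3.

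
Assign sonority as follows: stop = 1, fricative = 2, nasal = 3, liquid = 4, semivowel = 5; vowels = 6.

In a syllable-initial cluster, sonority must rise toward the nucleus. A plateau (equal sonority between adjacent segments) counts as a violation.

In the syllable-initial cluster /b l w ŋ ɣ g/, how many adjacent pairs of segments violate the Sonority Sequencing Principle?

/b/ — stop, sonority 1.
/l/ — liquid, sonority 4.
/w/ — semivowel, sonority 5.
/ŋ/ — nasal, sonority 3.
/ɣ/ — fricative, sonority 2.
/g/ — stop, sonority 1.
/b/→/l/: 1→4 (rises) — ok.
/l/→/w/: 4→5 (rises) — ok.
/w/→/ŋ/: 5→3 (does not rise) — violation.
/ŋ/→/ɣ/: 3→2 (does not rise) — violation.
/ɣ/→/g/: 2→1 (does not rise) — violation.

3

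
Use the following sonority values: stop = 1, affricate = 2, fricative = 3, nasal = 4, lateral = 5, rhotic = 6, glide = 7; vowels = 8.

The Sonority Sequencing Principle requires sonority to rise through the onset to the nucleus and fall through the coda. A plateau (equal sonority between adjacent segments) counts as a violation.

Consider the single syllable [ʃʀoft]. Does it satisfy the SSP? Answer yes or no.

yes

Onset: /ʃ/ is a fricative (sonority 3), /ʀ/ is a rhotic (sonority 6); then the nucleus /o/ (sonority 8).
Onset profile 3-6-8 — rises to the nucleus.
Coda: /f/ is a fricative (sonority 3), /t/ is a stop (sonority 1).
Coda profile 8-3-1 — falls from the nucleus.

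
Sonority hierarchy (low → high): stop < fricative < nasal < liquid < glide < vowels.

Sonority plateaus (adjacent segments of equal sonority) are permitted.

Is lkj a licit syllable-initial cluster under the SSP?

no

/l/ is a liquid (sonority 4).
/k/ is a stop (sonority 1).
/j/ is a glide (sonority 5).
The profile is 4-1-5. Between /l/ (4) and /k/ (1) sonority does not rise, so the cluster violates the SSP.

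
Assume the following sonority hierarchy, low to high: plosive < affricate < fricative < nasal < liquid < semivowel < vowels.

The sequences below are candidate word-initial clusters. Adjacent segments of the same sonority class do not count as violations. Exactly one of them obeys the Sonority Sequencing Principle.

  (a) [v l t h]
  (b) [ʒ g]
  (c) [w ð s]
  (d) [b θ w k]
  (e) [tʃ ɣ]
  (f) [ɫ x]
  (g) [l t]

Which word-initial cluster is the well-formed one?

e

(a) [v l t h]: profile 3-5-1-3 — violates.
(b) [ʒ g]: profile 3-1 — violates.
(c) [w ð s]: profile 6-3-3 — violates.
(d) [b θ w k]: profile 1-3-6-1 — violates.
(e) [tʃ ɣ]: profile 2-3 — obeys.
(f) [ɫ x]: profile 5-3 — violates.
(g) [l t]: profile 5-1 — violates.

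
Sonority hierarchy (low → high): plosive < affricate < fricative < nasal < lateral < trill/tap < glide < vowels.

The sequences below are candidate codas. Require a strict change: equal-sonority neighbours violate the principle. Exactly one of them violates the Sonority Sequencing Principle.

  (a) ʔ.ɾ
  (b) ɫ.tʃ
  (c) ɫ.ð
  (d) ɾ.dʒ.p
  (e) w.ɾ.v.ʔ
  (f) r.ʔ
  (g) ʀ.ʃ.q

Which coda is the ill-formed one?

a

(a) 1-6 → violates
(b) 5-2 → obeys
(c) 5-3 → obeys
(d) 6-2-1 → obeys
(e) 7-6-3-1 → obeys
(f) 6-1 → obeys
(g) 6-3-1 → obeys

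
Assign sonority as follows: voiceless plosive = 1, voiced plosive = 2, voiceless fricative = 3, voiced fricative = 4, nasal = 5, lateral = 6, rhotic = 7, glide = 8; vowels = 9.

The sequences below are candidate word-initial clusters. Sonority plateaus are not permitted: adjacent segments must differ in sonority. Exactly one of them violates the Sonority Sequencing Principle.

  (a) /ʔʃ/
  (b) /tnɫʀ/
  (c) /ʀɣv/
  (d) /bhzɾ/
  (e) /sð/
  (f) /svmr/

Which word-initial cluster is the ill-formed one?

c

(a) 1-3 → obeys
(b) 1-5-6-7 → obeys
(c) 7-4-4 → violates
(d) 2-3-4-7 → obeys
(e) 3-4 → obeys
(f) 3-4-5-7 → obeys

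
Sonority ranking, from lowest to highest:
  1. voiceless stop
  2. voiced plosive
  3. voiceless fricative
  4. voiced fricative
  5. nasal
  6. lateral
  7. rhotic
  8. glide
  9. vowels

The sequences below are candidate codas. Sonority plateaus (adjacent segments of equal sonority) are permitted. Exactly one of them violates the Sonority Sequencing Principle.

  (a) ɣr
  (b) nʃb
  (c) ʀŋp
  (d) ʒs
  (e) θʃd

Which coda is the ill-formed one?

(a) ɣr: profile 4-7 — violates.
(b) nʃb: profile 5-3-2 — obeys.
(c) ʀŋp: profile 7-5-1 — obeys.
(d) ʒs: profile 4-3 — obeys.
(e) θʃd: profile 3-3-2 — obeys.

a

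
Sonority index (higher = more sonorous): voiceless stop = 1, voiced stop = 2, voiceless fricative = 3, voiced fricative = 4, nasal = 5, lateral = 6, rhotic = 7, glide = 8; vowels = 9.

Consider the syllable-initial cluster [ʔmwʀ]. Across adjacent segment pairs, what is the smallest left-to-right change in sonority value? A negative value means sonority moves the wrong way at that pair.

/ʔ/ — voiceless stop, sonority 1.
/m/ — nasal, sonority 5.
/w/ — glide, sonority 8.
/ʀ/ — rhotic, sonority 7.
/ʔ/→/m/: change +4.
/m/→/w/: change +3.
/w/→/ʀ/: change -1.
Minimum = -1.

-1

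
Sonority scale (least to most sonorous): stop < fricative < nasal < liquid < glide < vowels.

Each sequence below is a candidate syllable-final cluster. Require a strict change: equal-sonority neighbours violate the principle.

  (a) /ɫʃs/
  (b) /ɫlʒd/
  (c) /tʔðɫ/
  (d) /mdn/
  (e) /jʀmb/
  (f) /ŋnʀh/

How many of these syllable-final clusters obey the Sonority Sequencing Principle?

1

(a) sonority 4-2-2: ill-formed.
(b) sonority 4-4-2-1: ill-formed.
(c) sonority 1-1-2-4: ill-formed.
(d) sonority 3-1-3: ill-formed.
(e) sonority 5-4-3-1: well-formed.
(f) sonority 3-3-4-2: ill-formed.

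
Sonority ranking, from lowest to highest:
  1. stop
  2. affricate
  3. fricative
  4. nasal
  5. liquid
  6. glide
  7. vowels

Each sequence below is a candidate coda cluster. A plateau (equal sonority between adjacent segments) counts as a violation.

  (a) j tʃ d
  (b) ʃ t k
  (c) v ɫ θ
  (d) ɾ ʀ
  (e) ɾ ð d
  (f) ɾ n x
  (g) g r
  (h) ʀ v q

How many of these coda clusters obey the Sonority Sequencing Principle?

(a) 6-2-1 → obeys
(b) 3-1-1 → violates
(c) 3-5-3 → violates
(d) 5-5 → violates
(e) 5-3-1 → obeys
(f) 5-4-3 → obeys
(g) 1-5 → violates
(h) 5-3-1 → obeys

4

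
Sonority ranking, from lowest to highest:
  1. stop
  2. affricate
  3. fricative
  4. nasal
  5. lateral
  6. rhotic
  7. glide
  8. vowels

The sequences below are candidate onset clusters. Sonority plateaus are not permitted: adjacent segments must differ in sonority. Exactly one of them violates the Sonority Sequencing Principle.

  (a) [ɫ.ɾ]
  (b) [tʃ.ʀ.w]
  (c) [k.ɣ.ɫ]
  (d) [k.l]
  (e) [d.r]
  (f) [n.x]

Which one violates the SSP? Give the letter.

f

(a) 5-6 → obeys
(b) 2-6-7 → obeys
(c) 1-3-5 → obeys
(d) 1-5 → obeys
(e) 1-6 → obeys
(f) 4-3 → violates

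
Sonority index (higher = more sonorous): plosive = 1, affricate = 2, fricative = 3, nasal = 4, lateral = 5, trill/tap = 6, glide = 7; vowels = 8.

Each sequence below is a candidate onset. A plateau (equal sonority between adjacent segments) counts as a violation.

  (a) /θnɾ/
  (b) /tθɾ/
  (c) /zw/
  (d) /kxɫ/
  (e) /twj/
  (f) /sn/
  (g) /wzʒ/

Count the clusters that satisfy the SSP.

5

(a) sonority 3-4-6: well-formed.
(b) sonority 1-3-6: well-formed.
(c) sonority 3-7: well-formed.
(d) sonority 1-3-5: well-formed.
(e) sonority 1-7-7: ill-formed.
(f) sonority 3-4: well-formed.
(g) sonority 7-3-3: ill-formed.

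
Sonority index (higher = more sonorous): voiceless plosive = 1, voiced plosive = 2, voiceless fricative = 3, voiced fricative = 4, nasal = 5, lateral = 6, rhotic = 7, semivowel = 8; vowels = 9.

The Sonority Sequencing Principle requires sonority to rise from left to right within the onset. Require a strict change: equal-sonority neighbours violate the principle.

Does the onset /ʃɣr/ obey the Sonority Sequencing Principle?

yes

/ʃ/: voiceless fricative = 3.
/ɣ/: voiced fricative = 4.
/r/: rhotic = 7.
The profile 3-4-7 strictly rises, so the onset satisfies the SSP.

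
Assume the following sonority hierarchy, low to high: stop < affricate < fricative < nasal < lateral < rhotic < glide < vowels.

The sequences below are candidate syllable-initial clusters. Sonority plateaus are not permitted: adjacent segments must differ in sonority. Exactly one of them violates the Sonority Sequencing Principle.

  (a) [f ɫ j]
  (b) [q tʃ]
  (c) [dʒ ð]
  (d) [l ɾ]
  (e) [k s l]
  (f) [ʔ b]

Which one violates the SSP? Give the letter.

(a) 3-5-7 → obeys
(b) 1-2 → obeys
(c) 2-3 → obeys
(d) 5-6 → obeys
(e) 1-3-5 → obeys
(f) 1-1 → violates

f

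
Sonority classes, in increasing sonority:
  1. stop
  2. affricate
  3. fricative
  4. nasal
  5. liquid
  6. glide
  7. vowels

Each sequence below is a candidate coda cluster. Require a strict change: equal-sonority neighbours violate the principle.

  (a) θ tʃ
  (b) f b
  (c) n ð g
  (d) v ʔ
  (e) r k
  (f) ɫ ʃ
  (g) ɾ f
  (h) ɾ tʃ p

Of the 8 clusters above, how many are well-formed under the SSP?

(a) θ tʃ: profile 3-2 — obeys.
(b) f b: profile 3-1 — obeys.
(c) n ð g: profile 4-3-1 — obeys.
(d) v ʔ: profile 3-1 — obeys.
(e) r k: profile 5-1 — obeys.
(f) ɫ ʃ: profile 5-3 — obeys.
(g) ɾ f: profile 5-3 — obeys.
(h) ɾ tʃ p: profile 5-2-1 — obeys.

8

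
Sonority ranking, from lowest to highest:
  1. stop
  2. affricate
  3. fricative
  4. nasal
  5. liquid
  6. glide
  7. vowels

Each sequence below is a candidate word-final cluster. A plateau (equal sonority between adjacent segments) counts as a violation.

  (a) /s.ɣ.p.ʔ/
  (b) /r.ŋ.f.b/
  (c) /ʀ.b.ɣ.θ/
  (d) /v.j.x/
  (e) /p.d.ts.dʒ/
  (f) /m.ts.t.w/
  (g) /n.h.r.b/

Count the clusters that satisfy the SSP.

(a) /s.ɣ.p.ʔ/: profile 3-3-1-1 — violates.
(b) /r.ŋ.f.b/: profile 5-4-3-1 — obeys.
(c) /ʀ.b.ɣ.θ/: profile 5-1-3-3 — violates.
(d) /v.j.x/: profile 3-6-3 — violates.
(e) /p.d.ts.dʒ/: profile 1-1-2-2 — violates.
(f) /m.ts.t.w/: profile 4-2-1-6 — violates.
(g) /n.h.r.b/: profile 4-3-5-1 — violates.

1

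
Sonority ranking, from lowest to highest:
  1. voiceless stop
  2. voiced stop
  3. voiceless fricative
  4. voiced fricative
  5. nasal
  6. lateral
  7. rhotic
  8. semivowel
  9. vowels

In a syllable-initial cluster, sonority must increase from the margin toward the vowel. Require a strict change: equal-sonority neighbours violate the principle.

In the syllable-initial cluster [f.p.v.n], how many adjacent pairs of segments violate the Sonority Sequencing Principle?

1

/f/ — voiceless fricative, sonority 3.
/p/ — voiceless stop, sonority 1.
/v/ — voiced fricative, sonority 4.
/n/ — nasal, sonority 5.
/f/→/p/: 3→1 (does not rise) — violation.
/p/→/v/: 1→4 (rises) — ok.
/v/→/n/: 4→5 (rises) — ok.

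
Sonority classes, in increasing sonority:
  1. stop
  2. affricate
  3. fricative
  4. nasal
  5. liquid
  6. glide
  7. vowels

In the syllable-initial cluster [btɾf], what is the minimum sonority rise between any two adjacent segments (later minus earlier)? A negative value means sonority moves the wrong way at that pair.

/b/: stop = 1.
/t/: stop = 1.
/ɾ/: liquid = 5.
/f/: fricative = 3.
/b/→/t/: change +0.
/t/→/ɾ/: change +4.
/ɾ/→/f/: change -2.
Minimum = -2.

-2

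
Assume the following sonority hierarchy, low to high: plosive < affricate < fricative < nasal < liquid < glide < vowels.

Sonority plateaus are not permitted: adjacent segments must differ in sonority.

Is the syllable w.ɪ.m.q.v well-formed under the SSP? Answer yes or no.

Onset: /w/ is a glide (sonority 6); then the nucleus /ɪ/ (sonority 7).
Onset profile 6-7 — rises to the nucleus.
Coda: /m/ is a nasal (sonority 4), /q/ is a plosive (sonority 1), /v/ is a fricative (sonority 3).
Coda profile 7-4-1-3 — does not strictly fall throughout.

no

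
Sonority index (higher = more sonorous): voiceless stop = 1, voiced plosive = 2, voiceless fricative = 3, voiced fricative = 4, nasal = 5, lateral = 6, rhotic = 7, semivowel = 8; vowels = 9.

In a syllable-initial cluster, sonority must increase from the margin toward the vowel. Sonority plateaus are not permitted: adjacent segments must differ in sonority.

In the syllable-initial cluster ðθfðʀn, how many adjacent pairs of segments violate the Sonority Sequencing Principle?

3

/ð/: voiced fricative = 4.
/θ/: voiceless fricative = 3.
/f/: voiceless fricative = 3.
/ð/: voiced fricative = 4.
/ʀ/: rhotic = 7.
/n/: nasal = 5.
/ð/→/θ/: 4→3 (does not rise) — violation.
/θ/→/f/: 3→3 (plateau) — violation.
/f/→/ð/: 3→4 (rises) — ok.
/ð/→/ʀ/: 4→7 (rises) — ok.
/ʀ/→/n/: 7→5 (does not rise) — violation.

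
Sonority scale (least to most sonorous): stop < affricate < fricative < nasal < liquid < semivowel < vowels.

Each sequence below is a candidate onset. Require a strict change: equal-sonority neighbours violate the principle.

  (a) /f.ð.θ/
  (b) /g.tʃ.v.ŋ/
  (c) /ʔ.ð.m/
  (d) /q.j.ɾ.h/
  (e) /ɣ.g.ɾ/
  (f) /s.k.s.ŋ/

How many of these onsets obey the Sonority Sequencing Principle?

(a) sonority 3-3-3: ill-formed.
(b) sonority 1-2-3-4: well-formed.
(c) sonority 1-3-4: well-formed.
(d) sonority 1-6-5-3: ill-formed.
(e) sonority 3-1-5: ill-formed.
(f) sonority 3-1-3-4: ill-formed.

2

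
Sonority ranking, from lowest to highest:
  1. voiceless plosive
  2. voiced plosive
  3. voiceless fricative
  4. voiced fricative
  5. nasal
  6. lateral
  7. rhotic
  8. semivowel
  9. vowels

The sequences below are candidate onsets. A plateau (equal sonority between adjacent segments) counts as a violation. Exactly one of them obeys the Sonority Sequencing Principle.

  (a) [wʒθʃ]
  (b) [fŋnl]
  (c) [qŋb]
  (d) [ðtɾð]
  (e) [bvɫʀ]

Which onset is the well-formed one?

e

(a) sonority 8-4-3-3: ill-formed.
(b) sonority 3-5-5-6: ill-formed.
(c) sonority 1-5-2: ill-formed.
(d) sonority 4-1-7-4: ill-formed.
(e) sonority 2-4-6-7: well-formed.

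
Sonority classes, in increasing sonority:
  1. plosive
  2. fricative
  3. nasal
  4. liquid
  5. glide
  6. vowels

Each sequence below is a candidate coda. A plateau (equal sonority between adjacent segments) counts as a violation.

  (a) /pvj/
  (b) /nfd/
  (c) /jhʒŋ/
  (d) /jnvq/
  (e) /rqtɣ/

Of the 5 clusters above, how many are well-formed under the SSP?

2

(a) 1-2-5 → violates
(b) 3-2-1 → obeys
(c) 5-2-2-3 → violates
(d) 5-3-2-1 → obeys
(e) 4-1-1-2 → violates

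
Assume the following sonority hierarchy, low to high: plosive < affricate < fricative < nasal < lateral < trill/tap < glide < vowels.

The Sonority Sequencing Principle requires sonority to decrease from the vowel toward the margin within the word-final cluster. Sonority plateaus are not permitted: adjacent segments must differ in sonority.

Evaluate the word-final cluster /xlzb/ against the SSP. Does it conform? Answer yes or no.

/x/: fricative = 3.
/l/: lateral = 5.
/z/: fricative = 3.
/b/: plosive = 1.
The profile is 3-5-3-1. Between /x/ (3) and /l/ (5) sonority does not fall, so the cluster violates the SSP.

no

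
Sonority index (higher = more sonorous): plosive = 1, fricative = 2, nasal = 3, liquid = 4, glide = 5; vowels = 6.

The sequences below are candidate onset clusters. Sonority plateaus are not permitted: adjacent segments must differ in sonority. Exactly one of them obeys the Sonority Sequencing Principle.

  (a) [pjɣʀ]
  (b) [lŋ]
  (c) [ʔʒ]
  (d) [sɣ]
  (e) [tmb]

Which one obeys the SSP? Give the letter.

c

(a) sonority 1-5-2-4: ill-formed.
(b) sonority 4-3: ill-formed.
(c) sonority 1-2: well-formed.
(d) sonority 2-2: ill-formed.
(e) sonority 1-3-1: ill-formed.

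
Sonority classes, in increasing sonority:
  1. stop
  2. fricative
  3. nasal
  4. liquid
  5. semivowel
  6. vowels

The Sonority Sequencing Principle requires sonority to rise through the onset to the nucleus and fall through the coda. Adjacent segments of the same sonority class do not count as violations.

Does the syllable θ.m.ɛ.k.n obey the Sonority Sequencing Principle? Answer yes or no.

no

Onset: /θ/ is a fricative (sonority 2), /m/ is a nasal (sonority 3); then the nucleus /ɛ/ (sonority 6).
Onset profile 2-3-6 — rises to the nucleus.
Coda: /k/ is a stop (sonority 1), /n/ is a nasal (sonority 3).
Coda profile 6-1-3 — does not fall throughout.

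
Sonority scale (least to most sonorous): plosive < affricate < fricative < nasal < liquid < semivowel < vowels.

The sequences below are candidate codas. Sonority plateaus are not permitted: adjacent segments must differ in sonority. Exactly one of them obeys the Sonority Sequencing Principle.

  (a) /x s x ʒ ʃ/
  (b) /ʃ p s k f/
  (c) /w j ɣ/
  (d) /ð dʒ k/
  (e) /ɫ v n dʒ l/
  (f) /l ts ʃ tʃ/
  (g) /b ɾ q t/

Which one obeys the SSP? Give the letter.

d

(a) 3-3-3-3-3 → violates
(b) 3-1-3-1-3 → violates
(c) 6-6-3 → violates
(d) 3-2-1 → obeys
(e) 5-3-4-2-5 → violates
(f) 5-2-3-2 → violates
(g) 1-5-1-1 → violates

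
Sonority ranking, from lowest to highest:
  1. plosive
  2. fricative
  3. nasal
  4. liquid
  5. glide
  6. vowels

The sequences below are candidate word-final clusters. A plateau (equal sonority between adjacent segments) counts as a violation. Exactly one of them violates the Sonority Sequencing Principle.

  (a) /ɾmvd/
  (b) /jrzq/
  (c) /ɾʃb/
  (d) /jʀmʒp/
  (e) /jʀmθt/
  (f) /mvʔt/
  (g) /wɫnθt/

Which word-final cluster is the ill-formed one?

f

(a) 4-3-2-1 → obeys
(b) 5-4-2-1 → obeys
(c) 4-2-1 → obeys
(d) 5-4-3-2-1 → obeys
(e) 5-4-3-2-1 → obeys
(f) 3-2-1-1 → violates
(g) 5-4-3-2-1 → obeys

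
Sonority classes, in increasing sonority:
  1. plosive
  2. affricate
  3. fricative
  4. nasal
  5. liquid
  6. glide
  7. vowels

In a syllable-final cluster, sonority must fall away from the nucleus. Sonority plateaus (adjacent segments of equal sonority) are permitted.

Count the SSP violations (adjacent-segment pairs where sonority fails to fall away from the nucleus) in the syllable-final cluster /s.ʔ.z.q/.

1

/s/ is a fricative (sonority 3).
/ʔ/ is a plosive (sonority 1).
/z/ is a fricative (sonority 3).
/q/ is a plosive (sonority 1).
/s/→/ʔ/: 3→1 (falls) — ok.
/ʔ/→/z/: 1→3 (does not fall) — violation.
/z/→/q/: 3→1 (falls) — ok.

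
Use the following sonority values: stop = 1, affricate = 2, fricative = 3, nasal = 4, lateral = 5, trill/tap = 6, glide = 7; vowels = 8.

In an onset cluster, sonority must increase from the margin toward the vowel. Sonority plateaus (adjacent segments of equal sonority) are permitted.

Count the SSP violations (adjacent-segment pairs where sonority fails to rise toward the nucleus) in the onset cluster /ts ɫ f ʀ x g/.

3

/ts/ is an affricate (sonority 2).
/ɫ/ is a lateral (sonority 5).
/f/ is a fricative (sonority 3).
/ʀ/ is a trill/tap (sonority 6).
/x/ is a fricative (sonority 3).
/g/ is a stop (sonority 1).
/ts/→/ɫ/: 2→5 (rises) — ok.
/ɫ/→/f/: 5→3 (does not rise) — violation.
/f/→/ʀ/: 3→6 (rises) — ok.
/ʀ/→/x/: 6→3 (does not rise) — violation.
/x/→/g/: 3→1 (does not rise) — violation.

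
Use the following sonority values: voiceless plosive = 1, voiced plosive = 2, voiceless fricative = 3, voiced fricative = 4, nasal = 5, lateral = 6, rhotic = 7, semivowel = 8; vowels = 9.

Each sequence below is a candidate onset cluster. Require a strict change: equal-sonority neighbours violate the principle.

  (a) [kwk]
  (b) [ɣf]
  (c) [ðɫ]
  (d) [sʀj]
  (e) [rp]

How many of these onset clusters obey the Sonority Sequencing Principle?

2

(a) [kwk]: profile 1-8-1 — violates.
(b) [ɣf]: profile 4-3 — violates.
(c) [ðɫ]: profile 4-6 — obeys.
(d) [sʀj]: profile 3-7-8 — obeys.
(e) [rp]: profile 7-1 — violates.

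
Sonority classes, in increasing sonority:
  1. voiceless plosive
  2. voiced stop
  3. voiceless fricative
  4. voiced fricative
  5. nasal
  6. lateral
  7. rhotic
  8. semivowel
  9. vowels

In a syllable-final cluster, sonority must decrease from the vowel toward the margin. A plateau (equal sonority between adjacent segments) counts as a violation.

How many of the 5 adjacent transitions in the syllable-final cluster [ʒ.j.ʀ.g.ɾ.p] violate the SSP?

/ʒ/ is a voiced fricative (sonority 4).
/j/ is a semivowel (sonority 8).
/ʀ/ is a rhotic (sonority 7).
/g/ is a voiced stop (sonority 2).
/ɾ/ is a rhotic (sonority 7).
/p/ is a voiceless plosive (sonority 1).
/ʒ/→/j/: 4→8 (does not fall) — violation.
/j/→/ʀ/: 8→7 (falls) — ok.
/ʀ/→/g/: 7→2 (falls) — ok.
/g/→/ɾ/: 2→7 (does not fall) — violation.
/ɾ/→/p/: 7→1 (falls) — ok.

2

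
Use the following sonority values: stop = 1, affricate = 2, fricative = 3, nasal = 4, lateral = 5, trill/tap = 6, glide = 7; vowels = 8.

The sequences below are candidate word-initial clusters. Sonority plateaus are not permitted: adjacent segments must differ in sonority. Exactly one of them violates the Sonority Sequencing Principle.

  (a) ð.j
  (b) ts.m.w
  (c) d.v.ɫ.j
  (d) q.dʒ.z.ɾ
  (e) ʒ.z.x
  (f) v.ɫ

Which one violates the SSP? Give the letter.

(a) ð.j: profile 3-7 — obeys.
(b) ts.m.w: profile 2-4-7 — obeys.
(c) d.v.ɫ.j: profile 1-3-5-7 — obeys.
(d) q.dʒ.z.ɾ: profile 1-2-3-6 — obeys.
(e) ʒ.z.x: profile 3-3-3 — violates.
(f) v.ɫ: profile 3-5 — obeys.

e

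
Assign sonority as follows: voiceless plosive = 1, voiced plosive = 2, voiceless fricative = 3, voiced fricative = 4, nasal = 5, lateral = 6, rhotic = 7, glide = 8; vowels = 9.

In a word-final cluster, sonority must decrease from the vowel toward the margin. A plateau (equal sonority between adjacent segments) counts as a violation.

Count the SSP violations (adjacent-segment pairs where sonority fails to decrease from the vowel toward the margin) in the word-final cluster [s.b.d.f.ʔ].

/s/ is a voiceless fricative (sonority 3).
/b/ is a voiced plosive (sonority 2).
/d/ is a voiced plosive (sonority 2).
/f/ is a voiceless fricative (sonority 3).
/ʔ/ is a voiceless plosive (sonority 1).
/s/→/b/: 3→2 (falls) — ok.
/b/→/d/: 2→2 (plateau) — violation.
/d/→/f/: 2→3 (does not fall) — violation.
/f/→/ʔ/: 3→1 (falls) — ok.

2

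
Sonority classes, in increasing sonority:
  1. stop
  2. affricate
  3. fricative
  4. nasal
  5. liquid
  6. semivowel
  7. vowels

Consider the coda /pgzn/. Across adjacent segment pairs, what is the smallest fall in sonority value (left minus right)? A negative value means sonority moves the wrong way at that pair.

-2

/p/ is a stop (sonority 1).
/g/ is a stop (sonority 1).
/z/ is a fricative (sonority 3).
/n/ is a nasal (sonority 4).
/p/→/g/: change +0.
/g/→/z/: change -2.
/z/→/n/: change -1.
Minimum = -2.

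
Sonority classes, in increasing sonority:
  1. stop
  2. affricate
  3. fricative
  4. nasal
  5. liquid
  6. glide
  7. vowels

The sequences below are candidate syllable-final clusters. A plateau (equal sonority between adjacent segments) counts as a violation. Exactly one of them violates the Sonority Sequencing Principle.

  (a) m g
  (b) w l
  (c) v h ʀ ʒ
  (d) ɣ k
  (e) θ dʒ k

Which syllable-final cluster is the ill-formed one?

c

(a) m g: profile 4-1 — obeys.
(b) w l: profile 6-5 — obeys.
(c) v h ʀ ʒ: profile 3-3-5-3 — violates.
(d) ɣ k: profile 3-1 — obeys.
(e) θ dʒ k: profile 3-2-1 — obeys.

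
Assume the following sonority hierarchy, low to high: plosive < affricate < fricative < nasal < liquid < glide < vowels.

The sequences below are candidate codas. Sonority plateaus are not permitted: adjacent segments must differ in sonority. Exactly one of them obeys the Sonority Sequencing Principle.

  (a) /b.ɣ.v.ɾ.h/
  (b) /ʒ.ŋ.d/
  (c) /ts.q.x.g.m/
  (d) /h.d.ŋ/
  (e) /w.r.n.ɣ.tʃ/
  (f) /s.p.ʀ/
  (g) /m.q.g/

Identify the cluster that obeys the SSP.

(a) /b.ɣ.v.ɾ.h/: profile 1-3-3-5-3 — violates.
(b) /ʒ.ŋ.d/: profile 3-4-1 — violates.
(c) /ts.q.x.g.m/: profile 2-1-3-1-4 — violates.
(d) /h.d.ŋ/: profile 3-1-4 — violates.
(e) /w.r.n.ɣ.tʃ/: profile 6-5-4-3-2 — obeys.
(f) /s.p.ʀ/: profile 3-1-5 — violates.
(g) /m.q.g/: profile 4-1-1 — violates.

e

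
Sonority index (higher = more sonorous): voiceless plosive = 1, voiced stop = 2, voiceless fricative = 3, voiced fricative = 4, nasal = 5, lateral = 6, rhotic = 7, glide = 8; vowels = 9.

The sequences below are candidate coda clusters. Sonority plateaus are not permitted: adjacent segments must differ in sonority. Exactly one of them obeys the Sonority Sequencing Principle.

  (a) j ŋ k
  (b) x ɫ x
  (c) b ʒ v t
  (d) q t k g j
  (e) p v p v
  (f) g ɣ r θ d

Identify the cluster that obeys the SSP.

(a) sonority 8-5-1: well-formed.
(b) sonority 3-6-3: ill-formed.
(c) sonority 2-4-4-1: ill-formed.
(d) sonority 1-1-1-2-8: ill-formed.
(e) sonority 1-4-1-4: ill-formed.
(f) sonority 2-4-7-3-2: ill-formed.

a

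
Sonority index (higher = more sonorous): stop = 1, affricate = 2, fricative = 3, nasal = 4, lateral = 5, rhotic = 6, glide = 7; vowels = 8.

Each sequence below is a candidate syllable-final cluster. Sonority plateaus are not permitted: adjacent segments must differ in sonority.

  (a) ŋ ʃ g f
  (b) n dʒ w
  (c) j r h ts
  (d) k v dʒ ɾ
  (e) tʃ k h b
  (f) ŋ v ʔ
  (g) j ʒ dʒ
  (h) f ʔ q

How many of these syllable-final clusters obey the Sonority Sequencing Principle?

(a) sonority 4-3-1-3: ill-formed.
(b) sonority 4-2-7: ill-formed.
(c) sonority 7-6-3-2: well-formed.
(d) sonority 1-3-2-6: ill-formed.
(e) sonority 2-1-3-1: ill-formed.
(f) sonority 4-3-1: well-formed.
(g) sonority 7-3-2: well-formed.
(h) sonority 3-1-1: ill-formed.

3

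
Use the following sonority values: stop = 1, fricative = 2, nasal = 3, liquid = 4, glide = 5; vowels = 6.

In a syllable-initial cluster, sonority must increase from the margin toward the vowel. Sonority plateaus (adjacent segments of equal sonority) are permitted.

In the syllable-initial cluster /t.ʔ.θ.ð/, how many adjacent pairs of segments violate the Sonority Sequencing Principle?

/t/ — stop, sonority 1.
/ʔ/ — stop, sonority 1.
/θ/ — fricative, sonority 2.
/ð/ — fricative, sonority 2.
/t/→/ʔ/: 1→1 (plateau, allowed) — ok.
/ʔ/→/θ/: 1→2 (rises) — ok.
/θ/→/ð/: 2→2 (plateau, allowed) — ok.

0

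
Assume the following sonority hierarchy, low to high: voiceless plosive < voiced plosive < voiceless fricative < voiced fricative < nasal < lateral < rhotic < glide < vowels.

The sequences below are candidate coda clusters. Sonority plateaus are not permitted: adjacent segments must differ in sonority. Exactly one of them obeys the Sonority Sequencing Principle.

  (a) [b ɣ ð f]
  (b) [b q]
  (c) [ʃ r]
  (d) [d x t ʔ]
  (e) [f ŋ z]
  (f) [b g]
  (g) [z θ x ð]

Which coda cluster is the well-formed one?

(a) 2-4-4-3 → violates
(b) 2-1 → obeys
(c) 3-7 → violates
(d) 2-3-1-1 → violates
(e) 3-5-4 → violates
(f) 2-2 → violates
(g) 4-3-3-4 → violates

b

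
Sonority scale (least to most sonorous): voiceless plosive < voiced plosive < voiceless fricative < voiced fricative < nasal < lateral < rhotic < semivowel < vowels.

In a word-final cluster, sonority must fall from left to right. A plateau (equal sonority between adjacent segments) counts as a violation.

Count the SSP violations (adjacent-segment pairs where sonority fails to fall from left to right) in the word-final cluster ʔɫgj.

2

/ʔ/ is a voiceless plosive (sonority 1).
/ɫ/ is a lateral (sonority 6).
/g/ is a voiced plosive (sonority 2).
/j/ is a semivowel (sonority 8).
/ʔ/→/ɫ/: 1→6 (does not fall) — violation.
/ɫ/→/g/: 6→2 (falls) — ok.
/g/→/j/: 2→8 (does not fall) — violation.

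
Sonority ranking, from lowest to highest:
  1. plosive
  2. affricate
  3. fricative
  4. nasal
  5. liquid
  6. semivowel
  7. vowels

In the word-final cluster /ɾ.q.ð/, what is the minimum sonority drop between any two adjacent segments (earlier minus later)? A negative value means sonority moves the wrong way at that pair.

/ɾ/: liquid = 5.
/q/: plosive = 1.
/ð/: fricative = 3.
/ɾ/→/q/: change +4.
/q/→/ð/: change -2.
Minimum = -2.

-2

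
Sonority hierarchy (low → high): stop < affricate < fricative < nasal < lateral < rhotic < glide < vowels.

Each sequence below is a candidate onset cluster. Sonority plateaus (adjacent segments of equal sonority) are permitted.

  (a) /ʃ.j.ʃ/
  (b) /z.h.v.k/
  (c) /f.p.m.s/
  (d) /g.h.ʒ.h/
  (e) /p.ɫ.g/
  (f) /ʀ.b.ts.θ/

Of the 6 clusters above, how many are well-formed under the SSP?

(a) /ʃ.j.ʃ/: profile 3-7-3 — violates.
(b) /z.h.v.k/: profile 3-3-3-1 — violates.
(c) /f.p.m.s/: profile 3-1-4-3 — violates.
(d) /g.h.ʒ.h/: profile 1-3-3-3 — obeys.
(e) /p.ɫ.g/: profile 1-5-1 — violates.
(f) /ʀ.b.ts.θ/: profile 6-1-2-3 — violates.

1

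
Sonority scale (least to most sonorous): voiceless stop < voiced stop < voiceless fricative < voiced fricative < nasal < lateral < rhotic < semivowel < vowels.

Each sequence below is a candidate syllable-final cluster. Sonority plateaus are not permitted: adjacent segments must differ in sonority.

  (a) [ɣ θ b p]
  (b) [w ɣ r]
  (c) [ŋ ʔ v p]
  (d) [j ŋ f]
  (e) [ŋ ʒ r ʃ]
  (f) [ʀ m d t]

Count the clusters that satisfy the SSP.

(a) 4-3-2-1 → obeys
(b) 8-4-7 → violates
(c) 5-1-4-1 → violates
(d) 8-5-3 → obeys
(e) 5-4-7-3 → violates
(f) 7-5-2-1 → obeys

3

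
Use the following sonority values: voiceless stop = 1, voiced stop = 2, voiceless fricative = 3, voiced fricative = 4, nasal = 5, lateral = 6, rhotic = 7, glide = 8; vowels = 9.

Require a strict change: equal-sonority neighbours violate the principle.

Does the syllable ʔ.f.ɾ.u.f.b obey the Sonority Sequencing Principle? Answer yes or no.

Onset: /ʔ/ is a voiceless stop (sonority 1), /f/ is a voiceless fricative (sonority 3), /ɾ/ is a rhotic (sonority 7); then the nucleus /u/ (sonority 9).
Onset profile 1-3-7-9 — rises to the nucleus.
Coda: /f/ is a voiceless fricative (sonority 3), /b/ is a voiced stop (sonority 2).
Coda profile 9-3-2 — falls from the nucleus.

yes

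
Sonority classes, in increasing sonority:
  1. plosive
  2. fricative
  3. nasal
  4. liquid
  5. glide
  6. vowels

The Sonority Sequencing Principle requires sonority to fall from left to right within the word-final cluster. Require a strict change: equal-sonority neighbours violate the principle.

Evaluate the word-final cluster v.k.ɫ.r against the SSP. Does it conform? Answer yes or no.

no

/v/ — fricative, sonority 2.
/k/ — plosive, sonority 1.
/ɫ/ — liquid, sonority 4.
/r/ — liquid, sonority 4.
The profile is 2-1-4-4. Between /k/ (1) and /ɫ/ (4) sonority does not fall, so the cluster violates the SSP.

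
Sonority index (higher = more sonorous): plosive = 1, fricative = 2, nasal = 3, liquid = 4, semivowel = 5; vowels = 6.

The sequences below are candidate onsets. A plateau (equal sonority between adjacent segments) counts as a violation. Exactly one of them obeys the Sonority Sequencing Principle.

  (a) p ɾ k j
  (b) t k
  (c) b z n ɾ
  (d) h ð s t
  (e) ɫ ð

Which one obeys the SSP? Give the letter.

(a) sonority 1-4-1-5: ill-formed.
(b) sonority 1-1: ill-formed.
(c) sonority 1-2-3-4: well-formed.
(d) sonority 2-2-2-1: ill-formed.
(e) sonority 4-2: ill-formed.

c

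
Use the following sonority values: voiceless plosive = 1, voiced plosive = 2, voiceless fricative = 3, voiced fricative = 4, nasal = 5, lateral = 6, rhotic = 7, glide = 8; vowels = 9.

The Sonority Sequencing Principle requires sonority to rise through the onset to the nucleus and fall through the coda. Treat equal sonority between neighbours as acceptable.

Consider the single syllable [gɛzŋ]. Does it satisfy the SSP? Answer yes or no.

Onset: /g/ is a voiced plosive (sonority 2); then the nucleus /ɛ/ (sonority 9).
Onset profile 2-9 — rises to the nucleus.
Coda: /z/ is a voiced fricative (sonority 4), /ŋ/ is a nasal (sonority 5).
Coda profile 9-4-5 — does not fall throughout.

no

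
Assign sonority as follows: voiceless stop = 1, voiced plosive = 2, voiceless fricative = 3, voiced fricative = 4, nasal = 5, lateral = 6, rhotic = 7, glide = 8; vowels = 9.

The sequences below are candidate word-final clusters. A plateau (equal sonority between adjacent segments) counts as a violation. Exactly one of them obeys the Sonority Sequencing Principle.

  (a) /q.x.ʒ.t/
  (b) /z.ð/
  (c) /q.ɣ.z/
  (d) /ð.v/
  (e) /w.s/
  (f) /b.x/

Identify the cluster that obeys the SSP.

e

(a) sonority 1-3-4-1: ill-formed.
(b) sonority 4-4: ill-formed.
(c) sonority 1-4-4: ill-formed.
(d) sonority 4-4: ill-formed.
(e) sonority 8-3: well-formed.
(f) sonority 2-3: ill-formed.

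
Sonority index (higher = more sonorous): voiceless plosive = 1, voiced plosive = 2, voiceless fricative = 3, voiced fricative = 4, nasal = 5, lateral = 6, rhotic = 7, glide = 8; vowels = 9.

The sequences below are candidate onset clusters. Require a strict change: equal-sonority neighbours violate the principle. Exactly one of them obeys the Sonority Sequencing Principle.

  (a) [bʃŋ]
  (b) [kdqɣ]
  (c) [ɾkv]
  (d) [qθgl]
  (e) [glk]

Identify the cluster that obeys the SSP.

(a) [bʃŋ]: profile 2-3-5 — obeys.
(b) [kdqɣ]: profile 1-2-1-4 — violates.
(c) [ɾkv]: profile 7-1-4 — violates.
(d) [qθgl]: profile 1-3-2-6 — violates.
(e) [glk]: profile 2-6-1 — violates.

a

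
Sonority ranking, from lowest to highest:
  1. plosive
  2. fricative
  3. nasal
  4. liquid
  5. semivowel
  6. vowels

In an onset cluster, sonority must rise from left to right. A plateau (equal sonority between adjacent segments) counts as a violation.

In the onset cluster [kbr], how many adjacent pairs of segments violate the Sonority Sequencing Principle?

/k/ — plosive, sonority 1.
/b/ — plosive, sonority 1.
/r/ — liquid, sonority 4.
/k/→/b/: 1→1 (plateau) — violation.
/b/→/r/: 1→4 (rises) — ok.

1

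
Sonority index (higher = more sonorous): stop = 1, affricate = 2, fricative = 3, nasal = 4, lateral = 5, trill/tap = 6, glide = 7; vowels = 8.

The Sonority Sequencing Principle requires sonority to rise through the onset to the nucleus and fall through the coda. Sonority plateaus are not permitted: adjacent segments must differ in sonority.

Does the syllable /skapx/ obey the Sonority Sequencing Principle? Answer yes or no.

no

Onset: /s/ is a fricative (sonority 3), /k/ is a stop (sonority 1); then the nucleus /a/ (sonority 8).
Onset profile 3-1-8 — does not strictly rise throughout.
Coda: /p/ is a stop (sonority 1), /x/ is a fricative (sonority 3).
Coda profile 8-1-3 — does not strictly fall throughout.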